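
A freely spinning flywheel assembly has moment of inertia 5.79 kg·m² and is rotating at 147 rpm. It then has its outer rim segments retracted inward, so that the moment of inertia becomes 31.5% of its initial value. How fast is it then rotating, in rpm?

With no external torque about the axis, L is conserved: I₁ω₁ = I₂ω₂.
I₂ = 0.315 × 5.79 = 1.824 kg·m².
ω₂ = I₁ω₁ / I₂ = (5.790)(147 rpm) / (1.824) = 466.7 rpm.

ω₂ ≈ 467 rpm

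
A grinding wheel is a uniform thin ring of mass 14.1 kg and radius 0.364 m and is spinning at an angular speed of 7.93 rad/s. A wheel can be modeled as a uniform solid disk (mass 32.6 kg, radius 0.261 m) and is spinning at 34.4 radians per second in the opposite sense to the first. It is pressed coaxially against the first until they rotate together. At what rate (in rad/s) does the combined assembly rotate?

|ω_f| ≈ 7.85 rad/s

The coupling torques are internal; angular momentum about the shared axis is conserved.
Moments of inertia: I_A = (14.1)(0.364)² = 1.868 kg·m²; I_B = ½(32.6)(0.261)² = 1.110 kg·m².
Taking A's sense as positive: L = (1.868)(7.93) − (1.110)(34.4) = -23.38 kg·m²·rad/s.
Combined I = 1.868 + 1.110 = 2.979 kg·m².
ω_f = L / I = -23.38 / 2.979 = -7.850 rad/s.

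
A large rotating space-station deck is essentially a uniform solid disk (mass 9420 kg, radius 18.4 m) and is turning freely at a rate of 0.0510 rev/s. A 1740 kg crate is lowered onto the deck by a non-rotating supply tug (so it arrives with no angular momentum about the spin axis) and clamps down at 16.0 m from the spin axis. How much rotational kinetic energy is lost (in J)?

The added mass arrives with no angular momentum about the spin axis, and any external torque about the spin axis is negligible, so the system's angular momentum is conserved.
I_p = ½(9420)(18.4)² = 1.595e+06 kg·m².
Added inertia Σmr² = (1740)(16.0)² = 4.454e+05 kg·m²; I_f = 1.595e+06 + 4.454e+05 = 2.040e+06 kg·m².
ω_f = I_p ω_i / I_f = (1.595e+06)(0.0510) / 2.040e+06 = 0.03986 rev/s.
KE_i = ½(1.595e+06)(0.3204 rad/s)² = 81870 J; KE_f = ½(2.040e+06)(0.2505)² = 63990 J.

energy lost ≈ 17900 J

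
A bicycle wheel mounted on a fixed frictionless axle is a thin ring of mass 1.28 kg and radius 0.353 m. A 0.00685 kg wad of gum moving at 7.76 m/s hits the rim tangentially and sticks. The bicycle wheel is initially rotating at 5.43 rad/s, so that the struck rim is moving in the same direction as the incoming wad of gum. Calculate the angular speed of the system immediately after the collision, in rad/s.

|ω_f| ≈ 5.52 rad/s

The axle reaction passes through the axle and exerts no torque about it; angular momentum about the axle is conserved through the impact.
I_p = (1.28)(0.353)² = 0.1595 kg·m². Taking the sense of the wad of gum's angular momentum as positive, L_{wad} = m v R = (0.00685)(7.76)(0.353) = 0.01876 kg·m²/s.
L_i = +I_p ω_p + m v R = +(0.1595)(5.43) + 0.01876 = 0.8848 kg·m²/s.
After sticking, I_f = I_p + m R² = 0.1595 + (0.00685)(0.353)² = 0.1604 kg·m².
ω_f = L_i / I_f = 0.8848 / 0.1604 = 5.518 rad/s.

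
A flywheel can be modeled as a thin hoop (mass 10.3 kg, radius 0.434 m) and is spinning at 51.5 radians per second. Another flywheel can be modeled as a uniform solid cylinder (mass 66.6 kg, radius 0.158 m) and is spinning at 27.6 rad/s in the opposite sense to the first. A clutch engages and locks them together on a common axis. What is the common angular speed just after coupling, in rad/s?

The coupling torques are internal; angular momentum about the shared axis is conserved.
Moments of inertia: I_A = (10.3)(0.434)² = 1.940 kg·m²; I_B = ½(66.6)(0.158)² = 0.8313 kg·m².
Taking A's sense as positive: L = (1.940)(51.5) − (0.8313)(27.6) = 76.97 kg·m²·rad/s.
Combined I = 1.940 + 0.8313 = 2.771 kg·m².
ω_f = L / I = 76.97 / 2.771 = 27.77 rad/s.

|ω_f| ≈ 27.8 rad/s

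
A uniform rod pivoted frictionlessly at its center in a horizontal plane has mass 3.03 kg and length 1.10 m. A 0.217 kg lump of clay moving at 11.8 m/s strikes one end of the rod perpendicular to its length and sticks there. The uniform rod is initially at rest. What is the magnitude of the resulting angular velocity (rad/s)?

|ω_f| ≈ 3.79 rad/s

About the pivot the impulsive forces during the collision are internal, so angular momentum about that axis is conserved.
I_p = (1/12)(3.03)(1.10)² = 0.3055 kg·m². Taking the sense of the lump of clay's angular momentum as positive, L_{lump} = m v R = (0.217)(11.8)(1.10/2) = 1.408 kg·m²/s.
L_i = 0 + 1.408 = 1.408 kg·m²/s.
After sticking, I_f = I_p + m R² = 0.3055 + (0.217)(1.10/2)² = 0.3712 kg·m².
ω_f = L_i / I_f = 1.408 / 0.3712 = 3.794 rad/s.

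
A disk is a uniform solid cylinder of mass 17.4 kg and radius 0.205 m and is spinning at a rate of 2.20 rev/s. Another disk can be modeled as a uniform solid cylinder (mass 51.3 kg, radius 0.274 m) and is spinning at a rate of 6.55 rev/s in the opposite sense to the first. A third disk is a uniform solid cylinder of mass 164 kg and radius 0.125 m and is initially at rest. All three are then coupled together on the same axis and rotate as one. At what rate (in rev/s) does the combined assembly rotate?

|ω_f| ≈ 3.31 rev/s

No external torque acts about the common axis, so total angular momentum is conserved.
Moments of inertia: I_A = ½(17.4)(0.205)² = 0.3656 kg·m²; I_B = ½(51.3)(0.274)² = 1.926 kg·m²; I_C = ½(164)(0.125)² = 1.281 kg·m².
Taking A's sense as positive: L = (0.3656)(2.20) − (1.926)(6.55) = -11.81 kg·m²·rev/s.
Combined I = 0.3656 + 1.926 + 1.281 = 3.573 kg·m².
ω_f = L / I = -11.81 / 3.573 = -3.305 rev/s.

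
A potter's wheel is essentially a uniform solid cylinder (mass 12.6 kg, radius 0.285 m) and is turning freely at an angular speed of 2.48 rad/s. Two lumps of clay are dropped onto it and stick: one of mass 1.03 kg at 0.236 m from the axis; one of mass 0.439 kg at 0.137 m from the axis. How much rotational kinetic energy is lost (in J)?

No external torque acts about the axis; L_before = L_after.
I_p = ½(12.6)(0.285)² = 0.5117 kg·m².
Added inertia Σmr² = (1.03)(0.236)² + (0.439)(0.137)² = 0.06561 kg·m²; I_f = 0.5117 + 0.06561 = 0.5773 kg·m².
ω_f = I_p ω_i / I_f = (0.5117)(2.48) / 0.5773 = 2.198 rad/s.
KE_i = ½(0.5117)(2.480 rad/s)² = 1.574 J; KE_f = ½(0.5773)(2.198)² = 1.395 J.

energy lost ≈ 0.179 J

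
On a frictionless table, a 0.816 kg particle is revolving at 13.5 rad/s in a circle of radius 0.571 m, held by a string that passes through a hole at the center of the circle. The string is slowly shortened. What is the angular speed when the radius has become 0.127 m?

The constraining force is radial, so m r² ω about the center is conserved.
ω₂ = ω₁ (r₁/r₂)² = (13.5)(0.571/0.127)² = 272.9 rad/s.

ω₂ ≈ 273 rad/s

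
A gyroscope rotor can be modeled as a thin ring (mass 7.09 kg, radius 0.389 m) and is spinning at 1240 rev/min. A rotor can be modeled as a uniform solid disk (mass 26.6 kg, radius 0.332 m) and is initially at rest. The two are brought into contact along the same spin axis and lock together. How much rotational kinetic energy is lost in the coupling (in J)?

ΔKE lost ≈ 5220 J

No external torque acts about the common axis, so total angular momentum is conserved.
Moments of inertia: I_A = (7.09)(0.389)² = 1.073 kg·m²; I_B = ½(26.6)(0.332)² = 1.466 kg·m².
Taking A's sense as positive: L = (1.073)(1240) = 1330 kg·m²·rpm.
Combined I = 1.073 + 1.466 = 2.539 kg·m².
ω_f = L / I = 1330 / 2.539 = 524.0 rpm.
KE_i = ½ΣIω² = 9045 J; KE_f = ½(2.539)(54.87)² = 3822 J.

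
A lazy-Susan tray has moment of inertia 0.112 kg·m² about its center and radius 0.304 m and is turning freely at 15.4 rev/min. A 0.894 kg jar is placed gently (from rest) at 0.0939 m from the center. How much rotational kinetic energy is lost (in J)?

energy lost ≈ 0.00958 J

The added mass arrives with no angular momentum about the center, and any external torque about the center is negligible, so the system's angular momentum is conserved.
Added inertia Σmr² = (0.894)(0.0939)² = 0.007883 kg·m²; I_f = 0.1120 + 0.007883 = 0.1199 kg·m².
ω_f = I_p ω_i / I_f = (0.1120)(15.4) / 0.1199 = 14.39 rpm.
KE_i = ½(0.1120)(1.613 rad/s)² = 0.1456 J; KE_f = ½(0.1199)(1.507)² = 0.1361 J.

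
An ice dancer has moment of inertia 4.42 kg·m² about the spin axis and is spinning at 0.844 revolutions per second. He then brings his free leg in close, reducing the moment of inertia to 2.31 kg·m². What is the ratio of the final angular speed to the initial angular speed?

Angular momentum about the spin axis is conserved since the torque about it is zero.
ω₂/ω₁ = I₁/I₂ = 4.420 / 2.310 = 1.913.

ω₂/ω₁ ≈ 1.91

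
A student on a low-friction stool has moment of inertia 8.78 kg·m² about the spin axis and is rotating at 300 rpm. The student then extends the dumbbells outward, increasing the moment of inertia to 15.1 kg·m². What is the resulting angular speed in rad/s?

Angular momentum about the spin axis is conserved since the torque about it is zero.
ω₂ = I₁ω₁ / I₂ = (8.780)(300 rpm) / (15.10) = 174.4 rpm = 18.27 rad/s.

ω₂ ≈ 18.3 rad/s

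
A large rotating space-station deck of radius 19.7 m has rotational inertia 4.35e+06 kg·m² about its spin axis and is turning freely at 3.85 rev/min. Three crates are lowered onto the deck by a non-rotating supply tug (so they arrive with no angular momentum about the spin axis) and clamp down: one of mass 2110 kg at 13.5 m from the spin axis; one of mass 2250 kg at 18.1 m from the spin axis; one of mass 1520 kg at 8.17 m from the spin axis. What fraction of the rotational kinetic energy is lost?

The added mass arrives with no angular momentum about the spin axis, and any external torque about the spin axis is negligible, so the system's angular momentum is conserved.
Added inertia Σmr² = (2110)(13.5)² + (2250)(18.1)² + (1520)(8.17)² = 1.223e+06 kg·m²; I_f = 4.350e+06 + 1.223e+06 = 5.573e+06 kg·m².
ω_f = I_p ω_i / I_f = (4.350e+06)(3.85) / 5.573e+06 = 3.005 rpm.
KE_i = ½(4.350e+06)(0.4032 rad/s)² = 3.535e+05 J; KE_f = ½(5.573e+06)(0.3147)² = 2.759e+05 J.
Fraction lost = 0.2195.

fraction ≈ 0.219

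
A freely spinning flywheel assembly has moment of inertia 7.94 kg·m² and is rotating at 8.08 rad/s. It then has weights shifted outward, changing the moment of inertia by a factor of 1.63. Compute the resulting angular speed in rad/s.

With no external torque about the axis, L is conserved: I₁ω₁ = I₂ω₂.
I₂ = 1.63 × 7.94 = 12.94 kg·m².
ω₂ = I₁ω₁ / I₂ = (7.940)(8.08 rad/s) / (12.94) = 4.957 rad/s.

ω₂ ≈ 4.96 rad/s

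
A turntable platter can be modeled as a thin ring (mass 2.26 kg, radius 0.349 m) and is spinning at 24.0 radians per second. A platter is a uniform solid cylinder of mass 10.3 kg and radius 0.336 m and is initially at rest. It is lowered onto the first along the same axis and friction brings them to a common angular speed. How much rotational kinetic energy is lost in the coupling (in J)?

ΔKE lost ≈ 53.8 J

No external torque acts about the common axis, so total angular momentum is conserved.
Moments of inertia: I_A = (2.26)(0.349)² = 0.2753 kg·m²; I_B = ½(10.3)(0.336)² = 0.5814 kg·m².
Taking A's sense as positive: L = (0.2753)(24.0) = 6.606 kg·m²·rad/s.
Combined I = 0.2753 + 0.5814 = 0.8567 kg·m².
ω_f = L / I = 6.606 / 0.8567 = 7.712 rad/s.
KE_i = ½ΣIω² = 79.28 J; KE_f = ½(0.8567)(7.712)² = 25.47 J.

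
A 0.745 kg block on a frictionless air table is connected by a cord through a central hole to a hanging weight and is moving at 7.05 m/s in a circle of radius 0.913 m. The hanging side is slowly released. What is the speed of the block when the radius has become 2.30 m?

Central (radial) force ⇒ zero torque about the center ⇒ m v r is constant.
v₂ = v₁ r₁ / r₂ = (7.05)(0.913) / (2.30) = 2.799 m/s.

v₂ ≈ 2.80 m/s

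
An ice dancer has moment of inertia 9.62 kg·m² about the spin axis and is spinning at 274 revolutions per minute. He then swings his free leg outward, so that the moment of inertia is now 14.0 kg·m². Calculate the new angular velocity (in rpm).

ω₂ ≈ 188 rpm

No external torque acts about the spin axis, so angular momentum is conserved.
ω₂ = I₁ω₁ / I₂ = (9.620)(274 rpm) / (14.00) = 188.3 rpm.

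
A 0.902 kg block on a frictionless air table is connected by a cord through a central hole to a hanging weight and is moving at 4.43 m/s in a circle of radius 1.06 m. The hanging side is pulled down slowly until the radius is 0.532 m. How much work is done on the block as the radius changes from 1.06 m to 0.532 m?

The only horizontal force on the mass is along the cord (radial), so it exerts no torque about the hole and angular momentum m v r is conserved.
v₂ = v₁ r₁ / r₂ = (4.43)(1.06) / (0.532) = 8.827 m/s.
W = ΔKE = ½m(v₂² − v₁²) = 26.29 J.

W ≈ 26.3 J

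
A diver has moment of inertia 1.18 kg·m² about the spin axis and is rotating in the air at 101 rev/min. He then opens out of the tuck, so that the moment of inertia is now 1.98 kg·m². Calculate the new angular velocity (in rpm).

No external torque acts about the spin axis, so angular momentum is conserved.
ω₂ = I₁ω₁ / I₂ = (1.180)(101 rpm) / (1.980) = 60.19 rpm.

ω₂ ≈ 60.2 rpm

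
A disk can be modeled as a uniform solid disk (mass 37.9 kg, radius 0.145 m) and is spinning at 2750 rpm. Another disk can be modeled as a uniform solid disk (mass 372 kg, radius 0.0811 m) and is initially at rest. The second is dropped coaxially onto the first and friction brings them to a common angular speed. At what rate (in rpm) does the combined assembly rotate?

|ω_f| ≈ 676 rpm

No external torque acts about the common axis, so total angular momentum is conserved.
Moments of inertia: I_A = ½(37.9)(0.145)² = 0.3984 kg·m²; I_B = ½(372)(0.0811)² = 1.223 kg·m².
Taking A's sense as positive: L = (0.3984)(2750) = 1096 kg·m²·rpm.
Combined I = 0.3984 + 1.223 = 1.622 kg·m².
ω_f = L / I = 1096 / 1.622 = 675.6 rpm.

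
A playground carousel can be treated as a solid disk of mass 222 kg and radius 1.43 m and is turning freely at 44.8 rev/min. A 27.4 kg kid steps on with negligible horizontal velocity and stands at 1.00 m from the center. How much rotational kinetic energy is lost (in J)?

The added mass arrives with no angular momentum about the center, and any external torque about the center is negligible, so the system's angular momentum is conserved.
I_p = ½(222)(1.43)² = 227.0 kg·m².
Added inertia Σmr² = (27.4)(1.00)² = 27.40 kg·m²; I_f = 227.0 + 27.40 = 254.4 kg·m².
ω_f = I_p ω_i / I_f = (227.0)(44.8) / 254.4 = 39.97 rpm.
KE_i = ½(227.0)(4.691 rad/s)² = 2498 J; KE_f = ½(254.4)(4.186)² = 2229 J.

energy lost ≈ 269 J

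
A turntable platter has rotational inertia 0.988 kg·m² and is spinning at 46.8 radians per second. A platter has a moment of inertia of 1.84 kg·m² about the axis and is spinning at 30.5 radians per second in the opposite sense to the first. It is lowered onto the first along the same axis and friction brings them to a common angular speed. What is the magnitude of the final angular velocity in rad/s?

The coupling torques are internal; angular momentum about the shared axis is conserved.
Taking A's sense as positive: L = (0.9880)(46.8) − (1.840)(30.5) = -9.882 kg·m²·rad/s.
Combined I = 0.9880 + 1.840 = 2.828 kg·m².
ω_f = L / I = -9.882 / 2.828 = -3.494 rad/s.

|ω_f| ≈ 3.49 rad/s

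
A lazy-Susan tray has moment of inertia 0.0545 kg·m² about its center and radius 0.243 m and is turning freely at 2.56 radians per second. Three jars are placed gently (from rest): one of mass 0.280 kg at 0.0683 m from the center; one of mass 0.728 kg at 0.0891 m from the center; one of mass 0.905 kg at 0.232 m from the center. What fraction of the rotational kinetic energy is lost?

The added mass arrives with no angular momentum about the center, and any external torque about the center is negligible, so the system's angular momentum is conserved.
Added inertia Σmr² = (0.280)(0.0683)² + (0.728)(0.0891)² + (0.905)(0.232)² = 0.05580 kg·m²; I_f = 0.05450 + 0.05580 = 0.1103 kg·m².
ω_f = I_p ω_i / I_f = (0.05450)(2.56) / 0.1103 = 1.265 rad/s.
KE_i = ½(0.05450)(2.560 rad/s)² = 0.1786 J; KE_f = ½(0.1103)(1.265)² = 0.08824 J.
Fraction lost = 0.5059.

fraction ≈ 0.506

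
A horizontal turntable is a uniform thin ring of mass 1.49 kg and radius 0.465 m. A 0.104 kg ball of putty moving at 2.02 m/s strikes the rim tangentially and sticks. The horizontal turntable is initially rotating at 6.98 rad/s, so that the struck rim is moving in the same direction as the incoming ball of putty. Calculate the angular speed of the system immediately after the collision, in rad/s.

The axle reaction passes through the axle and exerts no torque about it; angular momentum about the axle is conserved through the impact.
I_p = (1.49)(0.465)² = 0.3222 kg·m². Taking the sense of the ball of putty's angular momentum as positive, L_{ball} = m v R = (0.104)(2.02)(0.465) = 0.09769 kg·m²/s.
L_i = +I_p ω_p + m v R = +(0.3222)(6.98) + 0.09769 = 2.346 kg·m²/s.
After sticking, I_f = I_p + m R² = 0.3222 + (0.104)(0.465)² = 0.3447 kg·m².
ω_f = L_i / I_f = 2.346 / 0.3447 = 6.808 rad/s.

|ω_f| ≈ 6.81 rad/s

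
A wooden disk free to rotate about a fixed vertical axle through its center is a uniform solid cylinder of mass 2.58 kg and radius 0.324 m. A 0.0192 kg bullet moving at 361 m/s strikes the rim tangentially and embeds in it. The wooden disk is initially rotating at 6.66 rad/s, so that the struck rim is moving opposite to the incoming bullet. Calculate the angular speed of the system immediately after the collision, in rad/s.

|ω_f| ≈ 9.78 rad/s

About the axle the impulsive forces during the collision are internal, so angular momentum about that axis is conserved.
I_p = ½(2.58)(0.324)² = 0.1354 kg·m². Taking the sense of the bullet's angular momentum as positive, L_{bullet} = m v R = (0.0192)(361)(0.324) = 2.246 kg·m²/s.
L_i = −I_p ω_p + m v R = −(0.1354)(6.66) + 2.246 = 1.344 kg·m²/s.
After sticking, I_f = I_p + m R² = 0.1354 + (0.0192)(0.324)² = 0.1374 kg·m².
ω_f = L_i / I_f = 1.344 / 0.1374 = 9.778 rad/s.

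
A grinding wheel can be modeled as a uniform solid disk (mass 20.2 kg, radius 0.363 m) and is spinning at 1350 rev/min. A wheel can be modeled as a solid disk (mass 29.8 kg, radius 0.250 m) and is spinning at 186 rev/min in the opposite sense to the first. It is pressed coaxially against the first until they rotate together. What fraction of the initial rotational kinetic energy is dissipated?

fraction ≈ 0.526

No external torque acts about the common axis, so total angular momentum is conserved.
Moments of inertia: I_A = ½(20.2)(0.363)² = 1.331 kg·m²; I_B = ½(29.8)(0.250)² = 0.9313 kg·m².
Taking A's sense as positive: L = (1.331)(1350) − (0.9313)(186) = 1623 kg·m²·rpm.
Combined I = 1.331 + 0.9313 = 2.262 kg·m².
ω_f = L / I = 1623 / 2.262 = 717.7 rpm.
KE_i = ½ΣIω² = 13480 J; KE_f = ½(2.262)(75.15)² = 6388 J.
Fraction dissipated = (KE_i − KE_f)/KE_i = 0.5259.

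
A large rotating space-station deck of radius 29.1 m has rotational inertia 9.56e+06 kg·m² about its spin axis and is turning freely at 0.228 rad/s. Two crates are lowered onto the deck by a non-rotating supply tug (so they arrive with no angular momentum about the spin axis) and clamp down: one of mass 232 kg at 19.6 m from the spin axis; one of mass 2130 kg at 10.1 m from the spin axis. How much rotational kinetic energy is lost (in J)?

The added mass arrives with no angular momentum about the spin axis, and any external torque about the spin axis is negligible, so the system's angular momentum is conserved.
Added inertia Σmr² = (232)(19.6)² + (2130)(10.1)² = 3.064e+05 kg·m²; I_f = 9.560e+06 + 3.064e+05 = 9.866e+06 kg·m².
ω_f = I_p ω_i / I_f = (9.560e+06)(0.228) / 9.866e+06 = 0.2209 rad/s.
KE_i = ½(9.560e+06)(0.2280 rad/s)² = 2.485e+05 J; KE_f = ½(9.866e+06)(0.2209)² = 2.408e+05 J.

energy lost ≈ 7720 J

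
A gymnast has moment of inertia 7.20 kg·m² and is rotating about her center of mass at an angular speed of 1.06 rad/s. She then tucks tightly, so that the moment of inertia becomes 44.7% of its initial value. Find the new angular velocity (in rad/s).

ω₂ ≈ 2.37 rad/s

Angular momentum about the spin axis is conserved since the torque about it is zero.
I₂ = 0.447 × 7.20 = 3.218 kg·m².
ω₂ = I₁ω₁ / I₂ = (7.200)(1.06 rad/s) / (3.218) = 2.371 rad/s.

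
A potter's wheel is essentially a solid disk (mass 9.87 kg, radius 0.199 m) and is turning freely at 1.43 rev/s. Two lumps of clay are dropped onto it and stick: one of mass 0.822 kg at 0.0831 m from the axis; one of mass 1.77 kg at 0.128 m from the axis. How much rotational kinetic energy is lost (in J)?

energy lost ≈ 1.19 J

No external torque acts about the axis; L_before = L_after.
I_p = ½(9.87)(0.199)² = 0.1954 kg·m².
Added inertia Σmr² = (0.822)(0.0831)² + (1.77)(0.128)² = 0.03468 kg·m²; I_f = 0.1954 + 0.03468 = 0.2301 kg·m².
ω_f = I_p ω_i / I_f = (0.1954)(1.43) / 0.2301 = 1.215 rev/s.
KE_i = ½(0.1954)(8.985 rad/s)² = 7.889 J; KE_f = ½(0.2301)(7.631)² = 6.700 J.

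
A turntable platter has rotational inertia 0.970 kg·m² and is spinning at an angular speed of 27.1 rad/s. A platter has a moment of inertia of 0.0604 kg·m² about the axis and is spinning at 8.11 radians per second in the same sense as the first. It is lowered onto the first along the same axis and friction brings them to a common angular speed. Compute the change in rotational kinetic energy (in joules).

No external torque acts about the common axis, so total angular momentum is conserved.
Taking A's sense as positive: L = (0.9700)(27.1) + (0.06040)(8.11) = 26.78 kg·m²·rad/s.
Combined I = 0.9700 + 0.06040 = 1.030 kg·m².
ω_f = L / I = 26.78 / 1.030 = 25.99 rad/s.
KE_i = ½ΣIω² = 358.2 J; KE_f = ½(1.030)(25.99)² = 347.9 J.

ΔKE ≈ -10.3 J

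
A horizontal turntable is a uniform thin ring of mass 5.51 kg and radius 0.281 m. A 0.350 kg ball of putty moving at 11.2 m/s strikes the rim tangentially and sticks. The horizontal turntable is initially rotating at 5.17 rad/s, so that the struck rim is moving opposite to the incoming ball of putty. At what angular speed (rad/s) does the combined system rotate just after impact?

The axle reaction passes through the axle and exerts no torque about it; angular momentum about the axle is conserved through the impact.
I_p = (5.51)(0.281)² = 0.4351 kg·m². Taking the sense of the ball of putty's angular momentum as positive, L_{ball} = m v R = (0.350)(11.2)(0.281) = 1.102 kg·m²/s.
L_i = −I_p ω_p + m v R = −(0.4351)(5.17) + 1.102 = -1.148 kg·m²/s.
After sticking, I_f = I_p + m R² = 0.4351 + (0.350)(0.281)² = 0.4627 kg·m².
ω_f = L_i / I_f = -1.148 / 0.4627 = -2.481 rad/s.

|ω_f| ≈ 2.48 rad/s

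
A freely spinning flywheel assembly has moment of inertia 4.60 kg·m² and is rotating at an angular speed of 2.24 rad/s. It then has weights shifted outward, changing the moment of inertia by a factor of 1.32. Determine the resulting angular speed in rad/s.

Angular momentum about the spin axis is conserved since the torque about it is zero.
I₂ = 1.32 × 4.60 = 6.072 kg·m².
ω₂ = I₁ω₁ / I₂ = (4.600)(2.24 rad/s) / (6.072) = 1.697 rad/s.

ω₂ ≈ 1.70 rad/s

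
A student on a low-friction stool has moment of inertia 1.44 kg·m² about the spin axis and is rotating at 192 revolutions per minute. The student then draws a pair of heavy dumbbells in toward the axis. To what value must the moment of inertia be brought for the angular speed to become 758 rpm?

I₂ ≈ 0.365 kg·m²

With no external torque about the axis, L is conserved: I₁ω₁ = I₂ω₂.
I₂ = I₁ω₁ / ω₂ = (1.44)(192) / (758) = 0.3647 kg·m².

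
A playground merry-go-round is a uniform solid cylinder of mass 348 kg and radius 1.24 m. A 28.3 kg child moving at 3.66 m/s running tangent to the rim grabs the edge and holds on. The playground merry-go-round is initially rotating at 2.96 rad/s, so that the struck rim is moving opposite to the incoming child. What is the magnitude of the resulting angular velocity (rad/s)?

|ω_f| ≈ 2.13 rad/s

The axle reaction passes through the axle and exerts no torque about it; angular momentum about the axle is conserved through the impact.
I_p = ½(348)(1.24)² = 267.5 kg·m². Taking the sense of the child's angular momentum as positive, L_{child} = m v R = (28.3)(3.66)(1.24) = 128.4 kg·m²/s.
L_i = −I_p ω_p + m v R = −(267.5)(2.96) + 128.4 = -663.5 kg·m²/s.
After sticking, I_f = I_p + m R² = 267.5 + (28.3)(1.24)² = 311.1 kg·m².
ω_f = L_i / I_f = -663.5 / 311.1 = -2.133 rad/s.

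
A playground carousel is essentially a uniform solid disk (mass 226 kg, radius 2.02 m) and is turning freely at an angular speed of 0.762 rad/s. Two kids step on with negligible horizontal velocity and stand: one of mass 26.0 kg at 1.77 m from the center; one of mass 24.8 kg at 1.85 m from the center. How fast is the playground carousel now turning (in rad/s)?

The added mass arrives with no angular momentum about the center, and any external torque about the center is negligible, so the system's angular momentum is conserved.
I_p = ½(226)(2.02)² = 461.1 kg·m².
Added inertia Σmr² = (26.0)(1.77)² + (24.8)(1.85)² = 166.3 kg·m²; I_f = 461.1 + 166.3 = 627.4 kg·m².
ω_f = I_p ω_i / I_f = (461.1)(0.762) / 627.4 = 0.5600 rad/s.

ω_f ≈ 0.560 rad/s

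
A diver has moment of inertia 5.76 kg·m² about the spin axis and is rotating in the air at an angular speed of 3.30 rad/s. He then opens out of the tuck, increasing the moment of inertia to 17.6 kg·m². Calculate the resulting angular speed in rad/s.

Angular momentum about the spin axis is conserved since the torque about it is zero.
ω₂ = I₁ω₁ / I₂ = (5.760)(3.30 rad/s) / (17.60) = 1.080 rad/s.

ω₂ ≈ 1.08 rad/s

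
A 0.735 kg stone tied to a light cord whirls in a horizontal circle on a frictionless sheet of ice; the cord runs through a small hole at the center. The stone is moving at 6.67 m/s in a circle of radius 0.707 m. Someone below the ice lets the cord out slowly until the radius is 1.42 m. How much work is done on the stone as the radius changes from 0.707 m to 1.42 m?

W ≈ -12.3 J

The only horizontal force on the mass is along the cord (radial), so it exerts no torque about the hole and angular momentum m v r is conserved.
v₂ = v₁ r₁ / r₂ = (6.67)(0.707) / (1.42) = 3.321 m/s.
W = ΔKE = ½m(v₂² − v₁²) = -12.30 J.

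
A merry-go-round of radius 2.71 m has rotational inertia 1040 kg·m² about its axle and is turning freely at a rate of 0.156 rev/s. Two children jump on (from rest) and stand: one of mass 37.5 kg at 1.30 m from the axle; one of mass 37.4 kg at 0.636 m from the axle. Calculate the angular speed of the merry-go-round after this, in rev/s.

ω_f ≈ 0.145 rev/s

The added mass arrives with no angular momentum about the axle, and any external torque about the axle is negligible, so the system's angular momentum is conserved.
Added inertia Σmr² = (37.5)(1.30)² + (37.4)(0.636)² = 78.50 kg·m²; I_f = 1040 + 78.50 = 1119 kg·m².
ω_f = I_p ω_i / I_f = (1040)(0.156) / 1119 = 0.1451 rev/s.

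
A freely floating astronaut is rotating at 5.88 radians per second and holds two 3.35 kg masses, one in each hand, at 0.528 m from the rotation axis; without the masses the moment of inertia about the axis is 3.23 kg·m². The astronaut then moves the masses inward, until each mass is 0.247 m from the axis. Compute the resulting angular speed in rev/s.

ω₂ ≈ 1.31 rev/s

With no external torque about the axis, L is conserved: I₁ω₁ = I₂ω₂.
I₁ = 3.23 + 2(3.35)(0.528)² = 5.098 kg·m²; I₂ = 3.23 + 2(3.35)(0.247)² = 3.639 kg·m².
ω₂ = I₁ω₁ / I₂ = (5.098)(5.88 rad/s) / (3.639) = 8.238 rad/s = 1.311 rev/s.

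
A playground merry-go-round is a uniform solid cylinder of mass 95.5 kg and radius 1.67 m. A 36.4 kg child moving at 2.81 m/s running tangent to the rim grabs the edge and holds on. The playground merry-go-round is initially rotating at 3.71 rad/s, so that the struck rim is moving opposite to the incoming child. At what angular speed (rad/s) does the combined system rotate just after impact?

|ω_f| ≈ 1.38 rad/s

The axle reaction passes through the axle and exerts no torque about it; angular momentum about the axle is conserved through the impact.
I_p = ½(95.5)(1.67)² = 133.2 kg·m². Taking the sense of the child's angular momentum as positive, L_{child} = m v R = (36.4)(2.81)(1.67) = 170.8 kg·m²/s.
L_i = −I_p ω_p + m v R = −(133.2)(3.71) + 170.8 = -323.2 kg·m²/s.
After sticking, I_f = I_p + m R² = 133.2 + (36.4)(1.67)² = 234.7 kg·m².
ω_f = L_i / I_f = -323.2 / 234.7 = -1.377 rad/s.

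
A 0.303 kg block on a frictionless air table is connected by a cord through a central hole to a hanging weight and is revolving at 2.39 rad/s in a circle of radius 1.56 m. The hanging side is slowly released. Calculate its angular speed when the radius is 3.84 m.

ω₂ ≈ 0.394 rad/s

No torque about the axis ⇒ m r₁² ω₁ = m r₂² ω₂.
ω₂ = ω₁ (r₁/r₂)² = (2.39)(1.56/3.84)² = 0.3944 rad/s.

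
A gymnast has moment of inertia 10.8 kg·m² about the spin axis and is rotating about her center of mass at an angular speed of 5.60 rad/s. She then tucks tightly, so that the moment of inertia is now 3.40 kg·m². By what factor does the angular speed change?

No external torque acts about the spin axis, so angular momentum is conserved.
ω₂/ω₁ = I₁/I₂ = 10.80 / 3.400 = 3.176.

ω₂/ω₁ ≈ 3.18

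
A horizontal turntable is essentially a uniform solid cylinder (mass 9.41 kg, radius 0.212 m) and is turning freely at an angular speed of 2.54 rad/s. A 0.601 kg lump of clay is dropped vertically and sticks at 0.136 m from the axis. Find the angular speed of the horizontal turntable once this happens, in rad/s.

ω_f ≈ 2.41 rad/s

The added mass arrives with no angular momentum about the axis, and any external torque about the axis is negligible, so the system's angular momentum is conserved.
I_p = ½(9.41)(0.212)² = 0.2115 kg·m².
Added inertia Σmr² = (0.601)(0.136)² = 0.01112 kg·m²; I_f = 0.2115 + 0.01112 = 0.2226 kg·m².
ω_f = I_p ω_i / I_f = (0.2115)(2.54) / 0.2226 = 2.413 rad/s.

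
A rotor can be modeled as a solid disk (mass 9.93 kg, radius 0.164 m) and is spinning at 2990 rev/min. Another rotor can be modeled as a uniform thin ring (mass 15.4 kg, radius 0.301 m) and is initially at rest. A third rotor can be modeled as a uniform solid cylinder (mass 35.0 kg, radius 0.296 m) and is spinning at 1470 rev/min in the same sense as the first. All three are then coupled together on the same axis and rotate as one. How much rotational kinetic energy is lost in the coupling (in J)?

ΔKE lost ≈ 12100 J

No external torque acts about the common axis, so total angular momentum is conserved.
Moments of inertia: I_A = ½(9.93)(0.164)² = 0.1335 kg·m²; I_B = (15.4)(0.301)² = 1.395 kg·m²; I_C = ½(35.0)(0.296)² = 1.533 kg·m².
Taking A's sense as positive: L = (0.1335)(2990) + (1.533)(1470) = 2653 kg·m²·rpm.
Combined I = 0.1335 + 1.395 + 1.533 = 3.062 kg·m².
ω_f = L / I = 2653 / 3.062 = 866.5 rpm.
KE_i = ½ΣIω² = 24710 J; KE_f = ½(3.062)(90.74)² = 12610 J.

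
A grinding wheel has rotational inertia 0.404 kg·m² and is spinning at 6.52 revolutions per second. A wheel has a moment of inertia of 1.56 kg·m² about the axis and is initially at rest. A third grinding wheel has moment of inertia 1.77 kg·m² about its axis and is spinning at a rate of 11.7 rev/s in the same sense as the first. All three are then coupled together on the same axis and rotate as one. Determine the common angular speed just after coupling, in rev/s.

No external torque acts about the common axis, so total angular momentum is conserved.
Taking A's sense as positive: L = (0.4040)(6.52) + (1.770)(11.7) = 23.34 kg·m²·rev/s.
Combined I = 0.4040 + 1.560 + 1.770 = 3.734 kg·m².
ω_f = L / I = 23.34 / 3.734 = 6.251 rev/s.

|ω_f| ≈ 6.25 rev/s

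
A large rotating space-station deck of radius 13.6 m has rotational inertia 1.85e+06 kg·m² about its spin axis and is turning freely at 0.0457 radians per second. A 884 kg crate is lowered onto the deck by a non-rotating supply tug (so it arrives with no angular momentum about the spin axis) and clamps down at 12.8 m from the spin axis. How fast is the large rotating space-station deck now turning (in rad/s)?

The added mass arrives with no angular momentum about the spin axis, and any external torque about the spin axis is negligible, so the system's angular momentum is conserved.
Added inertia Σmr² = (884)(12.8)² = 1.448e+05 kg·m²; I_f = 1.850e+06 + 1.448e+05 = 1.995e+06 kg·m².
ω_f = I_p ω_i / I_f = (1.850e+06)(0.0457) / 1.995e+06 = 0.04238 rad/s.

ω_f ≈ 0.0424 rad/s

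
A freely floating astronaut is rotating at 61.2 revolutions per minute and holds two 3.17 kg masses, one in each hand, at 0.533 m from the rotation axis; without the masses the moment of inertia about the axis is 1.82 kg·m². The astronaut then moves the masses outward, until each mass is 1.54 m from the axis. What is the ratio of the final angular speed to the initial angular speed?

ω₂/ω₁ ≈ 0.215

With no external torque about the axis, L is conserved: I₁ω₁ = I₂ω₂.
I₁ = 1.82 + 2(3.17)(0.533)² = 3.621 kg·m²; I₂ = 1.82 + 2(3.17)(1.54)² = 16.86 kg·m².
ω₂/ω₁ = I₁/I₂ = 3.621 / 16.86 = 0.2148.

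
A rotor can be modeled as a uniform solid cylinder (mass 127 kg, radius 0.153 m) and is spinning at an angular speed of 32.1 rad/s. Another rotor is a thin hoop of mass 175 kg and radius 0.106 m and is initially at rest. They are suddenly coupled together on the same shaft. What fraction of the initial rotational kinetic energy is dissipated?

No external torque acts about the common axis, so total angular momentum is conserved.
Moments of inertia: I_A = ½(127)(0.153)² = 1.486 kg·m²; I_B = (175)(0.106)² = 1.966 kg·m².
Taking A's sense as positive: L = (1.486)(32.1) = 47.72 kg·m²·rad/s.
Combined I = 1.486 + 1.966 = 3.453 kg·m².
ω_f = L / I = 47.72 / 3.453 = 13.82 rad/s.
KE_i = ½ΣIω² = 765.8 J; KE_f = ½(3.453)(13.82)² = 329.7 J.
Fraction dissipated = (KE_i − KE_f)/KE_i = 0.5695.

fraction ≈ 0.569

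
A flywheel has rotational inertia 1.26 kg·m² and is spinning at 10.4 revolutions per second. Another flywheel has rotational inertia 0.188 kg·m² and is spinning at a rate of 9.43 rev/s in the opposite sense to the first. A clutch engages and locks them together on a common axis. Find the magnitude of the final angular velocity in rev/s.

No external torque acts about the common axis, so total angular momentum is conserved.
Taking A's sense as positive: L = (1.260)(10.4) − (0.1880)(9.43) = 11.33 kg·m²·rev/s.
Combined I = 1.260 + 0.1880 = 1.448 kg·m².
ω_f = L / I = 11.33 / 1.448 = 7.825 rev/s.

|ω_f| ≈ 7.83 rev/s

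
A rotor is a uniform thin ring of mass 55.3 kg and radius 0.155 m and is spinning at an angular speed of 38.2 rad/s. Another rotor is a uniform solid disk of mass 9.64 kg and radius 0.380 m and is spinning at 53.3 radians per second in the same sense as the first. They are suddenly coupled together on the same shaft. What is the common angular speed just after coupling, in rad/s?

No external torque acts about the common axis, so total angular momentum is conserved.
Moments of inertia: I_A = (55.3)(0.155)² = 1.329 kg·m²; I_B = ½(9.64)(0.380)² = 0.6960 kg·m².
Taking A's sense as positive: L = (1.329)(38.2) + (0.6960)(53.3) = 87.85 kg·m²·rad/s.
Combined I = 1.329 + 0.6960 = 2.025 kg·m².
ω_f = L / I = 87.85 / 2.025 = 43.39 rad/s.

|ω_f| ≈ 43.4 rad/s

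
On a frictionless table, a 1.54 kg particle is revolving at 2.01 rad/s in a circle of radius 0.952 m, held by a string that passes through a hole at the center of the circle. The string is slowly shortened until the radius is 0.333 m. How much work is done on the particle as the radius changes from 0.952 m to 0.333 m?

The constraining force is radial, so m r² ω about the center is conserved.
ω₂ = ω₁ (r₁/r₂)² = (2.01)(0.952/0.333)² = 16.43 rad/s.
W = ΔKE = ½m(v₂² − v₁²) = 20.22 J.

W ≈ 20.2 J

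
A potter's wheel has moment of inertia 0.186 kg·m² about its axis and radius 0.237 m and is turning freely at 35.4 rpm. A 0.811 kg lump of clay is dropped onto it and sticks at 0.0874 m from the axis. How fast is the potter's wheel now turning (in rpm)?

The added mass arrives with no angular momentum about the axis, and any external torque about the axis is negligible, so the system's angular momentum is conserved.
Added inertia Σmr² = (0.811)(0.0874)² = 0.006195 kg·m²; I_f = 0.1860 + 0.006195 = 0.1922 kg·m².
ω_f = I_p ω_i / I_f = (0.1860)(35.4) / 0.1922 = 34.26 rpm.

ω_f ≈ 34.3 rpm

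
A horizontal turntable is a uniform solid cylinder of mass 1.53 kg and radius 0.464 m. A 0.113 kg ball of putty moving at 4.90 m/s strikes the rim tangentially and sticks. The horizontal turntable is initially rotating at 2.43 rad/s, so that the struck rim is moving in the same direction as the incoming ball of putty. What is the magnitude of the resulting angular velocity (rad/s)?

|ω_f| ≈ 3.48 rad/s

The axle reaction passes through the axle and exerts no torque about it; angular momentum about the axle is conserved through the impact.
I_p = ½(1.53)(0.464)² = 0.1647 kg·m². Taking the sense of the ball of putty's angular momentum as positive, L_{ball} = m v R = (0.113)(4.90)(0.464) = 0.2569 kg·m²/s.
L_i = +I_p ω_p + m v R = +(0.1647)(2.43) + 0.2569 = 0.6571 kg·m²/s.
After sticking, I_f = I_p + m R² = 0.1647 + (0.113)(0.464)² = 0.1890 kg·m².
ω_f = L_i / I_f = 0.6571 / 0.1890 = 3.476 rad/s.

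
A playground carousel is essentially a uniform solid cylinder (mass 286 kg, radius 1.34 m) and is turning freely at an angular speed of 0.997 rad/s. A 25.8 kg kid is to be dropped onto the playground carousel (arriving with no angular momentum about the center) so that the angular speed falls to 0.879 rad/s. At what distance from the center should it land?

r ≈ 1.16 m

No external torque acts about the center; L_before = L_after.
I_p = ½(286)(1.34)² = 256.8 kg·m².
I_p ω_i = (I_p + m r²) ω_f ⇒ m r² = I_p(ω_i/ω_f − 1) = 256.8(0.997/0.879 − 1) = 34.47 kg·m².
r = √(34.47/25.8) = 1.156 m.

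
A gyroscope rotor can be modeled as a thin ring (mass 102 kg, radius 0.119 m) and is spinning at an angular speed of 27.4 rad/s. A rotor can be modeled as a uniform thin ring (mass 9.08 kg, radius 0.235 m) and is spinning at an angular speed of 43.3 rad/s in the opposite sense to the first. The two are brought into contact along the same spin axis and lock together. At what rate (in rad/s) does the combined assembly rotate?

|ω_f| ≈ 9.18 rad/s

The coupling torques are internal; angular momentum about the shared axis is conserved.
Moments of inertia: I_A = (102)(0.119)² = 1.444 kg·m²; I_B = (9.08)(0.235)² = 0.5014 kg·m².
Taking A's sense as positive: L = (1.444)(27.4) − (0.5014)(43.3) = 17.86 kg·m²·rad/s.
Combined I = 1.444 + 0.5014 = 1.946 kg·m².
ω_f = L / I = 17.86 / 1.946 = 9.181 rad/s.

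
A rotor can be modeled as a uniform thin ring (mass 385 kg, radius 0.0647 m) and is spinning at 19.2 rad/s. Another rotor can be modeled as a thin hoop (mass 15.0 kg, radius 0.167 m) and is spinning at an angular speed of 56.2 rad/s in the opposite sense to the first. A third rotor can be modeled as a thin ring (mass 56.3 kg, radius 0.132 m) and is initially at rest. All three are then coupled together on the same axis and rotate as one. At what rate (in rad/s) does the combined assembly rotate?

|ω_f| ≈ 2.47 rad/s

The coupling torques are internal; angular momentum about the shared axis is conserved.
Moments of inertia: I_A = (385)(0.0647)² = 1.612 kg·m²; I_B = (15.0)(0.167)² = 0.4183 kg·m²; I_C = (56.3)(0.132)² = 0.9810 kg·m².
Taking A's sense as positive: L = (1.612)(19.2) − (0.4183)(56.2) = 7.433 kg·m²·rad/s.
Combined I = 1.612 + 0.4183 + 0.9810 = 3.011 kg·m².
ω_f = L / I = 7.433 / 3.011 = 2.469 rad/s.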